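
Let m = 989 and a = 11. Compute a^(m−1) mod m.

441

11^1 ≡ 11 (mod 989)
11^2 ≡ 11^2 = 121 ≡ 121 (mod 989)
11^4 ≡ 121^2 = 14641 ≡ 795 (mod 989)
11^8 ≡ 795^2 = 632025 ≡ 54 (mod 989)
11^16 ≡ 54^2 = 2916 ≡ 938 (mod 989)
11^32 ≡ 938^2 = 879844 ≡ 623 (mod 989)
11^64 ≡ 623^2 = 388129 ≡ 441 (mod 989)
11^128 ≡ 441^2 = 194481 ≡ 637 (mod 989)
11^256 ≡ 637^2 = 405769 ≡ 279 (mod 989)
11^512 ≡ 279^2 = 77841 ≡ 699 (mod 989)
988 = 512 + 256 + 128 + 64 + 16 + 8 + 4 in binary powers of 2.
So 11^988 ≡ 699 · 279 · 637 · 441 · 938 · 54 · 795 ≡ 441 (mod 989).
Since 441 ≠ 1, base 11 is a Fermat witness: 989 is composite.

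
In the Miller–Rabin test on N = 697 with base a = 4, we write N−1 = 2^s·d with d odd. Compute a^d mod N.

697 − 1 = 696 = 2^3 · 87, so d = 87.
4^1 ≡ 4 (mod 697)
4^2 ≡ 4^2 = 16 ≡ 16 (mod 697)
4^4 ≡ 16^2 = 256 ≡ 256 (mod 697)
4^8 ≡ 256^2 = 65536 ≡ 18 (mod 697)
4^16 ≡ 18^2 = 324 ≡ 324 (mod 697)
4^32 ≡ 324^2 = 104976 ≡ 426 (mod 697)
4^64 ≡ 426^2 = 181476 ≡ 256 (mod 697)
87 = 64 + 16 + 4 + 2 + 1 in binary powers of 2.
So 4^87 ≡ 256 · 324 · 256 · 16 · 4 ≡ 353 (mod 697).
Squaring chain: 353 → 543 → 18; never reaches −1, so base 4 is a Miller–Rabin witness that 697 is composite.

353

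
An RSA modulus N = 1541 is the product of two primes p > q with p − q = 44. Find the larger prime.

Since p = q + 44, we have 1541 = q(q + 44), so q² + 44q − 1541 = 0.
Discriminant: 44² + 4·1541 = 1936 + 6164 = 8100; √8100 = 90.
q = (−44 + 90)/2 = 23, and p = q + 44 = 67.
Check: 23 · 67 = 1541.

67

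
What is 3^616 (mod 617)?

3^1 ≡ 3 (mod 617)
3^2 ≡ 3^2 = 9 ≡ 9 (mod 617)
3^4 ≡ 9^2 = 81 ≡ 81 (mod 617)
3^8 ≡ 81^2 = 6561 ≡ 391 (mod 617)
3^16 ≡ 391^2 = 152881 ≡ 482 (mod 617)
3^32 ≡ 482^2 = 232324 ≡ 332 (mod 617)
3^64 ≡ 332^2 = 110224 ≡ 398 (mod 617)
3^128 ≡ 398^2 = 158404 ≡ 452 (mod 617)
3^256 ≡ 452^2 = 204304 ≡ 77 (mod 617)
3^512 ≡ 77^2 = 5929 ≡ 376 (mod 617)
616 = 512 + 64 + 32 + 8 in binary powers of 2.
So 3^616 ≡ 376 · 398 · 332 · 391 ≡ 1 (mod 617).
Since the result is 1, base 3 gives no evidence that 617 is composite.

1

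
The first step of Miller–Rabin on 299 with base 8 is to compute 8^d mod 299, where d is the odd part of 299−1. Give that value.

151

299 − 1 = 298 = 2^1 · 149, so d = 149.
8^1 ≡ 8 (mod 299)
8^2 ≡ 8^2 = 64 ≡ 64 (mod 299)
8^4 ≡ 64^2 = 4096 ≡ 209 (mod 299)
8^8 ≡ 209^2 = 43681 ≡ 27 (mod 299)
8^16 ≡ 27^2 = 729 ≡ 131 (mod 299)
8^32 ≡ 131^2 = 17161 ≡ 118 (mod 299)
8^64 ≡ 118^2 = 13924 ≡ 170 (mod 299)
8^128 ≡ 170^2 = 28900 ≡ 196 (mod 299)
149 = 128 + 16 + 4 + 1 in binary powers of 2.
So 8^149 ≡ 196 · 131 · 209 · 8 ≡ 151 (mod 299).
Squaring chain: 151; never reaches −1, so base 8 is a Miller–Rabin witness that 299 is composite.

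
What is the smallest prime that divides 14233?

43

14233 is odd.
Digit sum 13, not divisible by 3.
Ends in 3: not divisible by 5.
7: 14233 = 7·2033 + 2
11: 14233 = 11·1293 + 10
13: 14233 = 13·1094 + 11
17: 14233 = 17·837 + 4
19: 14233 = 19·749 + 2
23: 14233 = 23·618 + 19
29: 14233 = 29·490 + 23
31: 14233 = 31·459 + 4
37: 14233 = 37·384 + 25
41: 14233 = 41·347 + 6
43: 14233 = 43·331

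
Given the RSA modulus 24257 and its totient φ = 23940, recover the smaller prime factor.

φ(n) = (p−1)(q−1) = n − (p+q) + 1, so p + q = 24257 − 23940 + 1 = 318.
p and q are the roots of t² − 318t + 24257 = 0.
Discriminant: 318² − 4·24257 = 101124 − 97028 = 4096; √4096 = 64.
q = (318 − 64)/2 = 127, p = (318 + 64)/2 = 191.
Check: 127 · 191 = 24257.

127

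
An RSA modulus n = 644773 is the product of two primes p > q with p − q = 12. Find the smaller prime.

Since p = q + 12, we have 644773 = q(q + 12), so q² + 12q − 644773 = 0.
Discriminant: 12² + 4·644773 = 144 + 2579092 = 2579236; √2579236 = 1606.
q = (−12 + 1606)/2 = 797, and p = q + 12 = 809.
Check: 797 · 809 = 644773.

797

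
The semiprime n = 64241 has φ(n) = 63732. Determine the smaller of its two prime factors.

φ(n) = (p−1)(q−1) = n − (p+q) + 1, so p + q = 64241 − 63732 + 1 = 510.
p and q are the roots of t² − 510t + 64241 = 0.
Discriminant: 510² − 4·64241 = 260100 − 256964 = 3136; √3136 = 56.
q = (510 − 56)/2 = 227, p = (510 + 56)/2 = 283.
Check: 227 · 283 = 64241.

227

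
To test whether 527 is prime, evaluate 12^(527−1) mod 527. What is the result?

12^1 ≡ 12 (mod 527)
12^2 ≡ 12^2 = 144 ≡ 144 (mod 527)
12^4 ≡ 144^2 = 20736 ≡ 183 (mod 527)
12^8 ≡ 183^2 = 33489 ≡ 288 (mod 527)
12^16 ≡ 288^2 = 82944 ≡ 205 (mod 527)
12^32 ≡ 205^2 = 42025 ≡ 392 (mod 527)
12^64 ≡ 392^2 = 153664 ≡ 307 (mod 527)
12^128 ≡ 307^2 = 94249 ≡ 443 (mod 527)
12^256 ≡ 443^2 = 196249 ≡ 205 (mod 527)
12^512 ≡ 205^2 = 42025 ≡ 392 (mod 527)
526 = 512 + 8 + 4 + 2 in binary powers of 2.
So 12^526 ≡ 392 · 288 · 183 · 144 ≡ 236 (mod 527).
Since 236 ≠ 1, base 12 is a Fermat witness: 527 is composite.

236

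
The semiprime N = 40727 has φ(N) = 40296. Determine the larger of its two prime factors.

φ(n) = (p−1)(q−1) = n − (p+q) + 1, so p + q = 40727 − 40296 + 1 = 432.
p and q are the roots of t² − 432t + 40727 = 0.
Discriminant: 432² − 4·40727 = 186624 − 162908 = 23716; √23716 = 154.
q = (432 − 154)/2 = 139, p = (432 + 154)/2 = 293.
Check: 139 · 293 = 40727.

293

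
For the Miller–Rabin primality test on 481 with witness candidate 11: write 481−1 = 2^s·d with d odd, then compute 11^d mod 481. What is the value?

481 − 1 = 480 = 2^5 · 15, so d = 15.
11^1 ≡ 11 (mod 481)
11^2 ≡ 11^2 = 121 ≡ 121 (mod 481)
11^4 ≡ 121^2 = 14641 ≡ 211 (mod 481)
11^8 ≡ 211^2 = 44521 ≡ 269 (mod 481)
15 = 8 + 4 + 2 + 1 in binary powers of 2.
So 11^15 ≡ 269 · 211 · 121 · 11 ≡ 369 (mod 481).
Squaring chain: 369 → 38 → 1 → 1 → 1; never reaches −1, so base 11 is a Miller–Rabin witness that 481 is composite.

369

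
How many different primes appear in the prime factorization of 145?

2

145 = 5 · 29
145 = 5 · 29, which has 2 distinct prime factors.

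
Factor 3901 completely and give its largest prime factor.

83

3901 = 47 · 83
83 is prime.
So 3901 = 47 · 83; the largest prime factor is 83.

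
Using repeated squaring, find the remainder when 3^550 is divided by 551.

3^1 ≡ 3 (mod 551)
3^2 ≡ 3^2 = 9 ≡ 9 (mod 551)
3^4 ≡ 9^2 = 81 ≡ 81 (mod 551)
3^8 ≡ 81^2 = 6561 ≡ 500 (mod 551)
3^16 ≡ 500^2 = 250000 ≡ 397 (mod 551)
3^32 ≡ 397^2 = 157609 ≡ 23 (mod 551)
3^64 ≡ 23^2 = 529 ≡ 529 (mod 551)
3^128 ≡ 529^2 = 279841 ≡ 484 (mod 551)
3^256 ≡ 484^2 = 234256 ≡ 81 (mod 551)
3^512 ≡ 81^2 = 6561 ≡ 500 (mod 551)
550 = 512 + 32 + 4 + 2 in binary powers of 2.
So 3^550 ≡ 500 · 23 · 81 · 9 ≡ 35 (mod 551).
Since 35 ≠ 1, base 3 is a Fermat witness: 551 is composite.

35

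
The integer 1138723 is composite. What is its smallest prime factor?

31

1138723 is odd.
Digit sum 25, not divisible by 3.
Ends in 3: not divisible by 5.
7: 1138723 = 7·162674 + 5
11: 1138723 = 11·103520 + 3
13: 1138723 = 13·87594 + 1
17: 1138723 = 17·66983 + 12
19: 1138723 = 19·59932 + 15
23: 1138723 = 23·49509 + 16
29: 1138723 = 29·39266 + 9
31: 1138723 = 31·36733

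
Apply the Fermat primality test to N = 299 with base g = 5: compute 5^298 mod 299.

64

5^1 ≡ 5 (mod 299)
5^2 ≡ 5^2 = 25 ≡ 25 (mod 299)
5^4 ≡ 25^2 = 625 ≡ 27 (mod 299)
5^8 ≡ 27^2 = 729 ≡ 131 (mod 299)
5^16 ≡ 131^2 = 17161 ≡ 118 (mod 299)
5^32 ≡ 118^2 = 13924 ≡ 170 (mod 299)
5^64 ≡ 170^2 = 28900 ≡ 196 (mod 299)
5^128 ≡ 196^2 = 38416 ≡ 144 (mod 299)
5^256 ≡ 144^2 = 20736 ≡ 105 (mod 299)
298 = 256 + 32 + 8 + 2 in binary powers of 2.
So 5^298 ≡ 105 · 170 · 131 · 25 ≡ 64 (mod 299).
Since 64 ≠ 1, base 5 is a Fermat witness: 299 is composite.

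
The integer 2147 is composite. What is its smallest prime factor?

19

2147 is odd.
Digit sum 14, not divisible by 3.
Ends in 7: not divisible by 5.
7: 2147 = 7·306 + 5
11: 2147 = 11·195 + 2
13: 2147 = 13·165 + 2
17: 2147 = 17·126 + 5
19: 2147 = 19·113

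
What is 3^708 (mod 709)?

1

3^1 ≡ 3 (mod 709)
3^2 ≡ 3^2 = 9 ≡ 9 (mod 709)
3^4 ≡ 9^2 = 81 ≡ 81 (mod 709)
3^8 ≡ 81^2 = 6561 ≡ 180 (mod 709)
3^16 ≡ 180^2 = 32400 ≡ 495 (mod 709)
3^32 ≡ 495^2 = 245025 ≡ 420 (mod 709)
3^64 ≡ 420^2 = 176400 ≡ 568 (mod 709)
3^128 ≡ 568^2 = 322624 ≡ 29 (mod 709)
3^256 ≡ 29^2 = 841 ≡ 132 (mod 709)
3^512 ≡ 132^2 = 17424 ≡ 408 (mod 709)
708 = 512 + 128 + 64 + 4 in binary powers of 2.
So 3^708 ≡ 408 · 29 · 568 · 81 ≡ 1 (mod 709).
Since the result is 1, base 3 gives no evidence that 709 is composite.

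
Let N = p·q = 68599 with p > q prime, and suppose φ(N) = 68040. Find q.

181

φ(n) = (p−1)(q−1) = n − (p+q) + 1, so p + q = 68599 − 68040 + 1 = 560.
p and q are the roots of t² − 560t + 68599 = 0.
Discriminant: 560² − 4·68599 = 313600 − 274396 = 39204; √39204 = 198.
q = (560 − 198)/2 = 181, p = (560 + 198)/2 = 379.
Check: 181 · 379 = 68599.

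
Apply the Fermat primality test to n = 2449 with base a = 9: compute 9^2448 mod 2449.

1721

9^1 ≡ 9 (mod 2449)
9^2 ≡ 9^2 = 81 ≡ 81 (mod 2449)
9^4 ≡ 81^2 = 6561 ≡ 1663 (mod 2449)
9^8 ≡ 1663^2 = 2765569 ≡ 648 (mod 2449)
9^16 ≡ 648^2 = 419904 ≡ 1125 (mod 2449)
9^32 ≡ 1125^2 = 1265625 ≡ 1941 (mod 2449)
9^64 ≡ 1941^2 = 3767481 ≡ 919 (mod 2449)
9^128 ≡ 919^2 = 844561 ≡ 2105 (mod 2449)
9^256 ≡ 2105^2 = 4431025 ≡ 784 (mod 2449)
9^512 ≡ 784^2 = 614656 ≡ 2406 (mod 2449)
9^1024 ≡ 2406^2 = 5788836 ≡ 1849 (mod 2449)
9^2048 ≡ 1849^2 = 3418801 ≡ 2446 (mod 2449)
2448 = 2048 + 256 + 128 + 16 in binary powers of 2.
So 9^2448 ≡ 2446 · 784 · 2105 · 1125 ≡ 1721 (mod 2449).
Since 1721 ≠ 1, base 9 is a Fermat witness: 2449 is composite.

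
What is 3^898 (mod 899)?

38

3^1 ≡ 3 (mod 899)
3^2 ≡ 3^2 = 9 ≡ 9 (mod 899)
3^4 ≡ 9^2 = 81 ≡ 81 (mod 899)
3^8 ≡ 81^2 = 6561 ≡ 268 (mod 899)
3^16 ≡ 268^2 = 71824 ≡ 803 (mod 899)
3^32 ≡ 803^2 = 644809 ≡ 226 (mod 899)
3^64 ≡ 226^2 = 51076 ≡ 732 (mod 899)
3^128 ≡ 732^2 = 535824 ≡ 20 (mod 899)
3^256 ≡ 20^2 = 400 ≡ 400 (mod 899)
3^512 ≡ 400^2 = 160000 ≡ 877 (mod 899)
898 = 512 + 256 + 128 + 2 in binary powers of 2.
So 3^898 ≡ 877 · 400 · 20 · 9 ≡ 38 (mod 899).
Since 38 ≠ 1, base 3 is a Fermat witness: 899 is composite.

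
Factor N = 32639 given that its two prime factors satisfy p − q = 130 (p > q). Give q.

127

Since p = q + 130, we have 32639 = q(q + 130), so q² + 130q − 32639 = 0.
Discriminant: 130² + 4·32639 = 16900 + 130556 = 147456; √147456 = 384.
q = (−130 + 384)/2 = 127, and p = q + 130 = 257.
Check: 127 · 257 = 32639.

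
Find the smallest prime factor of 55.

5

55 is odd.
Digit sum 10, not divisible by 3.
Ends in 5: divisible by 5.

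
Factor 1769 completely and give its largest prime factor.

61

1769 = 29 · 61
61 is prime.
So 1769 = 29 · 61; the largest prime factor is 61.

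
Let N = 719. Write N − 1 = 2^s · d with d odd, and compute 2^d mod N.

1

719 − 1 = 718 = 2^1 · 359, so d = 359.
2^1 ≡ 2 (mod 719)
2^2 ≡ 2^2 = 4 ≡ 4 (mod 719)
2^4 ≡ 4^2 = 16 ≡ 16 (mod 719)
2^8 ≡ 16^2 = 256 ≡ 256 (mod 719)
2^16 ≡ 256^2 = 65536 ≡ 107 (mod 719)
2^32 ≡ 107^2 = 11449 ≡ 664 (mod 719)
2^64 ≡ 664^2 = 440896 ≡ 149 (mod 719)
2^128 ≡ 149^2 = 22201 ≡ 631 (mod 719)
2^256 ≡ 631^2 = 398161 ≡ 554 (mod 719)
359 = 256 + 64 + 32 + 4 + 2 + 1 in binary powers of 2.
So 2^359 ≡ 554 · 149 · 664 · 16 · 4 · 2 ≡ 1 (mod 719).
Since 2^d ≡ 1 (mod 719), base 2 does not prove 719 composite.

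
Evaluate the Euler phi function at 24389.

Factor: 24389 = 29^3.
φ(24389) = 29^2·(29−1) = 23548.

23548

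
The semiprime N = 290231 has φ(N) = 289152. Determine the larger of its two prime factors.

577

φ(n) = (p−1)(q−1) = n − (p+q) + 1, so p + q = 290231 − 289152 + 1 = 1080.
p and q are the roots of t² − 1080t + 290231 = 0.
Discriminant: 1080² − 4·290231 = 1166400 − 1160924 = 5476; √5476 = 74.
q = (1080 − 74)/2 = 503, p = (1080 + 74)/2 = 577.
Check: 503 · 577 = 290231.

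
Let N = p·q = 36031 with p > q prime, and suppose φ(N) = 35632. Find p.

263

φ(n) = (p−1)(q−1) = n − (p+q) + 1, so p + q = 36031 − 35632 + 1 = 400.
p and q are the roots of t² − 400t + 36031 = 0.
Discriminant: 400² − 4·36031 = 160000 − 144124 = 15876; √15876 = 126.
q = (400 − 126)/2 = 137, p = (400 + 126)/2 = 263.
Check: 137 · 263 = 36031.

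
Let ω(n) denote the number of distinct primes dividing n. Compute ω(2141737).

4

2141737 = 13^2 · 12673
12673 = 19 · 667
667 = 23 · 29
2141737 = 13^2 · 19 · 23 · 29, which has 4 distinct prime factors.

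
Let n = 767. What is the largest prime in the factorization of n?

59

767 = 13 · 59
59 is prime.
So 767 = 13 · 59; the largest prime factor is 59.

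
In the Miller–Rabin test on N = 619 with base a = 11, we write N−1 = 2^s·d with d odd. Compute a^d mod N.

619 − 1 = 618 = 2^1 · 309, so d = 309.
11^1 ≡ 11 (mod 619)
11^2 ≡ 11^2 = 121 ≡ 121 (mod 619)
11^4 ≡ 121^2 = 14641 ≡ 404 (mod 619)
11^8 ≡ 404^2 = 163216 ≡ 419 (mod 619)
11^16 ≡ 419^2 = 175561 ≡ 384 (mod 619)
11^32 ≡ 384^2 = 147456 ≡ 134 (mod 619)
11^64 ≡ 134^2 = 17956 ≡ 5 (mod 619)
11^128 ≡ 5^2 = 25 ≡ 25 (mod 619)
11^256 ≡ 25^2 = 625 ≡ 6 (mod 619)
309 = 256 + 32 + 16 + 4 + 1 in binary powers of 2.
So 11^309 ≡ 6 · 134 · 384 · 404 · 11 ≡ 618 (mod 619).
Since 11^d ≡ 618 (mod 619), base 11 does not prove 619 composite.

618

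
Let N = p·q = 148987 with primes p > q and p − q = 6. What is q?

383

Since p = q + 6, we have 148987 = q(q + 6), so q² + 6q − 148987 = 0.
Discriminant: 6² + 4·148987 = 36 + 595948 = 595984; √595984 = 772.
q = (−6 + 772)/2 = 383, and p = q + 6 = 389.
Check: 383 · 389 = 148987.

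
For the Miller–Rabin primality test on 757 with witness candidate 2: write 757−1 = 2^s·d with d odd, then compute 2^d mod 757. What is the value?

757 − 1 = 756 = 2^2 · 189, so d = 189.
2^1 ≡ 2 (mod 757)
2^2 ≡ 2^2 = 4 ≡ 4 (mod 757)
2^4 ≡ 4^2 = 16 ≡ 16 (mod 757)
2^8 ≡ 16^2 = 256 ≡ 256 (mod 757)
2^16 ≡ 256^2 = 65536 ≡ 434 (mod 757)
2^32 ≡ 434^2 = 188356 ≡ 620 (mod 757)
2^64 ≡ 620^2 = 384400 ≡ 601 (mod 757)
2^128 ≡ 601^2 = 361201 ≡ 112 (mod 757)
189 = 128 + 32 + 16 + 8 + 4 + 1 in binary powers of 2.
So 2^189 ≡ 112 · 620 · 434 · 256 · 16 · 2 ≡ 87 (mod 757).
Squaring chain: 87 → 756; reaches −1, so base 2 does not prove 757 composite.

87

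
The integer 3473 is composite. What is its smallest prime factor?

3473 is odd.
Digit sum 17, not divisible by 3.
Ends in 3: not divisible by 5.
7: 3473 = 7·496 + 1
11: 3473 = 11·315 + 8
13: 3473 = 13·267 + 2
17: 3473 = 17·204 + 5
19: 3473 = 19·182 + 15
23: 3473 = 23·151

23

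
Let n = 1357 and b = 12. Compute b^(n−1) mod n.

12^1 ≡ 12 (mod 1357)
12^2 ≡ 12^2 = 144 ≡ 144 (mod 1357)
12^4 ≡ 144^2 = 20736 ≡ 381 (mod 1357)
12^8 ≡ 381^2 = 145161 ≡ 1319 (mod 1357)
12^16 ≡ 1319^2 = 1739761 ≡ 87 (mod 1357)
12^32 ≡ 87^2 = 7569 ≡ 784 (mod 1357)
12^64 ≡ 784^2 = 614656 ≡ 1292 (mod 1357)
12^128 ≡ 1292^2 = 1669264 ≡ 154 (mod 1357)
12^256 ≡ 154^2 = 23716 ≡ 647 (mod 1357)
12^512 ≡ 647^2 = 418609 ≡ 653 (mod 1357)
12^1024 ≡ 653^2 = 426409 ≡ 311 (mod 1357)
1356 = 1024 + 256 + 64 + 8 + 4 in binary powers of 2.
So 12^1356 ≡ 311 · 647 · 1292 · 1319 · 381 ≡ 1130 (mod 1357).
Since 1130 ≠ 1, base 12 is a Fermat witness: 1357 is composite.

1130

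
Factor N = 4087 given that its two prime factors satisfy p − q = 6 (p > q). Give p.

Since p = q + 6, we have 4087 = q(q + 6), so q² + 6q − 4087 = 0.
Discriminant: 6² + 4·4087 = 36 + 16348 = 16384; √16384 = 128.
q = (−6 + 128)/2 = 61, and p = q + 6 = 67.
Check: 61 · 67 = 4087.

67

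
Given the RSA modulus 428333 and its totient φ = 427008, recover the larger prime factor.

φ(n) = (p−1)(q−1) = n − (p+q) + 1, so p + q = 428333 − 427008 + 1 = 1326.
p and q are the roots of t² − 1326t + 428333 = 0.
Discriminant: 1326² − 4·428333 = 1758276 − 1713332 = 44944; √44944 = 212.
q = (1326 − 212)/2 = 557, p = (1326 + 212)/2 = 769.
Check: 557 · 769 = 428333.

769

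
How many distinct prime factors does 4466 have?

4466 = 2 · 2233
2233 = 7 · 319
319 = 11 · 29
4466 = 2 · 7 · 11 · 29, which has 4 distinct prime factors.

4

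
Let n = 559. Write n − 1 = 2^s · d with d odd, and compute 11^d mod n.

434

559 − 1 = 558 = 2^1 · 279, so d = 279.
11^1 ≡ 11 (mod 559)
11^2 ≡ 11^2 = 121 ≡ 121 (mod 559)
11^4 ≡ 121^2 = 14641 ≡ 107 (mod 559)
11^8 ≡ 107^2 = 11449 ≡ 269 (mod 559)
11^16 ≡ 269^2 = 72361 ≡ 250 (mod 559)
11^32 ≡ 250^2 = 62500 ≡ 451 (mod 559)
11^64 ≡ 451^2 = 203401 ≡ 484 (mod 559)
11^128 ≡ 484^2 = 234256 ≡ 35 (mod 559)
11^256 ≡ 35^2 = 1225 ≡ 107 (mod 559)
279 = 256 + 16 + 4 + 2 + 1 in binary powers of 2.
So 11^279 ≡ 107 · 250 · 107 · 121 · 11 ≡ 434 (mod 559).
Squaring chain: 434; never reaches −1, so base 11 is a Miller–Rabin witness that 559 is composite.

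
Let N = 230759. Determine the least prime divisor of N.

23

230759 is odd.
Digit sum 26, not divisible by 3.
Ends in 9: not divisible by 5.
7: 230759 = 7·32965 + 4
11: 230759 = 11·20978 + 1
13: 230759 = 13·17750 + 9
17: 230759 = 17·13574 + 1
19: 230759 = 19·12145 + 4
23: 230759 = 23·10033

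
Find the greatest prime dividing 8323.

8323 = 7 · 1189
1189 = 29 · 41
41 is prime.
So 8323 = 7 · 29 · 41; the largest prime factor is 41.

41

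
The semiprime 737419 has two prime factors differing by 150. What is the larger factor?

Since p = q + 150, we have 737419 = q(q + 150), so q² + 150q − 737419 = 0.
Discriminant: 150² + 4·737419 = 22500 + 2949676 = 2972176; √2972176 = 1724.
q = (−150 + 1724)/2 = 787, and p = q + 150 = 937.
Check: 787 · 937 = 737419.

937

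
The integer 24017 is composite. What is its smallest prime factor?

24017 is odd.
Digit sum 14, not divisible by 3.
Ends in 7: not divisible by 5.
7: 24017 = 7·3431

7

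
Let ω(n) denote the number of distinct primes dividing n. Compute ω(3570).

3570 = 2 · 1785
1785 = 3 · 595
595 = 5 · 119
119 = 7 · 17
3570 = 2 · 3 · 5 · 7 · 17, which has 5 distinct prime factors.

5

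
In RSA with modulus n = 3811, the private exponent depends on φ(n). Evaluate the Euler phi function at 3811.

3672

Factor: 3811 = 37 · 103.
φ(3811) = (37−1) · (103−1) = 36 · 102 = 3672.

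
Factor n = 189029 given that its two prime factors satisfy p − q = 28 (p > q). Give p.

449

Since p = q + 28, we have 189029 = q(q + 28), so q² + 28q − 189029 = 0.
Discriminant: 28² + 4·189029 = 784 + 756116 = 756900; √756900 = 870.
q = (−28 + 870)/2 = 421, and p = q + 28 = 449.
Check: 421 · 449 = 189029.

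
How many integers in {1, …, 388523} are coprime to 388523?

369000

Factor: 388523 = 31 · 83 · 151.
φ(388523) = (31−1) · (83−1) · (151−1) = 30 · 82 · 150 = 369000.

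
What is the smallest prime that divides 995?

5

995 is odd.
Digit sum 23, not divisible by 3.
Ends in 5: divisible by 5.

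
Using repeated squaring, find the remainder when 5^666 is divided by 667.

5^1 ≡ 5 (mod 667)
5^2 ≡ 5^2 = 25 ≡ 25 (mod 667)
5^4 ≡ 25^2 = 625 ≡ 625 (mod 667)
5^8 ≡ 625^2 = 390625 ≡ 430 (mod 667)
5^16 ≡ 430^2 = 184900 ≡ 141 (mod 667)
5^32 ≡ 141^2 = 19881 ≡ 538 (mod 667)
5^64 ≡ 538^2 = 289444 ≡ 633 (mod 667)
5^128 ≡ 633^2 = 400689 ≡ 489 (mod 667)
5^256 ≡ 489^2 = 239121 ≡ 335 (mod 667)
5^512 ≡ 335^2 = 112225 ≡ 169 (mod 667)
666 = 512 + 128 + 16 + 8 + 2 in binary powers of 2.
So 5^666 ≡ 169 · 489 · 141 · 430 · 25 ≡ 169 (mod 667).
Since 169 ≠ 1, base 5 is a Fermat witness: 667 is composite.

169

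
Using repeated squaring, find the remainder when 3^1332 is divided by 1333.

3^1 ≡ 3 (mod 1333)
3^2 ≡ 3^2 = 9 ≡ 9 (mod 1333)
3^4 ≡ 9^2 = 81 ≡ 81 (mod 1333)
3^8 ≡ 81^2 = 6561 ≡ 1229 (mod 1333)
3^16 ≡ 1229^2 = 1510441 ≡ 152 (mod 1333)
3^32 ≡ 152^2 = 23104 ≡ 443 (mod 1333)
3^64 ≡ 443^2 = 196249 ≡ 298 (mod 1333)
3^128 ≡ 298^2 = 88804 ≡ 826 (mod 1333)
3^256 ≡ 826^2 = 682276 ≡ 1113 (mod 1333)
3^512 ≡ 1113^2 = 1238769 ≡ 412 (mod 1333)
3^1024 ≡ 412^2 = 169744 ≡ 453 (mod 1333)
1332 = 1024 + 256 + 32 + 16 + 4 in binary powers of 2.
So 3^1332 ≡ 453 · 1113 · 443 · 152 · 81 ≡ 1000 (mod 1333).
Since 1000 ≠ 1, base 3 is a Fermat witness: 1333 is composite.

1000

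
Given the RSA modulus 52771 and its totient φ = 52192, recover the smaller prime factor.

113

φ(n) = (p−1)(q−1) = n − (p+q) + 1, so p + q = 52771 − 52192 + 1 = 580.
p and q are the roots of t² − 580t + 52771 = 0.
Discriminant: 580² − 4·52771 = 336400 − 211084 = 125316; √125316 = 354.
q = (580 − 354)/2 = 113, p = (580 + 354)/2 = 467.
Check: 113 · 467 = 52771.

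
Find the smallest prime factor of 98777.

7

98777 is odd.
Digit sum 38, not divisible by 3.
Ends in 7: not divisible by 5.
7: 98777 = 7·14111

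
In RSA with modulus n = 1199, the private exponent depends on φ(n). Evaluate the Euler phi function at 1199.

1080

Factor: 1199 = 11 · 109.
φ(1199) = (11−1) · (109−1) = 10 · 108 = 1080.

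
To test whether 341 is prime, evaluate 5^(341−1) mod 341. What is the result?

67

5^1 ≡ 5 (mod 341)
5^2 ≡ 5^2 = 25 ≡ 25 (mod 341)
5^4 ≡ 25^2 = 625 ≡ 284 (mod 341)
5^8 ≡ 284^2 = 80656 ≡ 180 (mod 341)
5^16 ≡ 180^2 = 32400 ≡ 5 (mod 341)
5^32 ≡ 5^2 = 25 ≡ 25 (mod 341)
5^64 ≡ 25^2 = 625 ≡ 284 (mod 341)
5^128 ≡ 284^2 = 80656 ≡ 180 (mod 341)
5^256 ≡ 180^2 = 32400 ≡ 5 (mod 341)
340 = 256 + 64 + 16 + 4 in binary powers of 2.
So 5^340 ≡ 5 · 284 · 5 · 284 ≡ 67 (mod 341).
Since 67 ≠ 1, base 5 is a Fermat witness: 341 is composite.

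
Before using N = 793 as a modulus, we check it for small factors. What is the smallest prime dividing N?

13

793 is odd.
Digit sum 19, not divisible by 3.
Ends in 3: not divisible by 5.
7: 793 = 7·113 + 2
11: 793 = 11·72 + 1
13: 793 = 13·61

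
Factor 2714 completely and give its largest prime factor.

2714 = 2 · 1357
1357 = 23 · 59
59 is prime.
So 2714 = 2 · 23 · 59; the largest prime factor is 59.

59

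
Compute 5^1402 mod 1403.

5^1 ≡ 5 (mod 1403)
5^2 ≡ 5^2 = 25 ≡ 25 (mod 1403)
5^4 ≡ 25^2 = 625 ≡ 625 (mod 1403)
5^8 ≡ 625^2 = 390625 ≡ 591 (mod 1403)
5^16 ≡ 591^2 = 349281 ≡ 1337 (mod 1403)
5^32 ≡ 1337^2 = 1787569 ≡ 147 (mod 1403)
5^64 ≡ 147^2 = 21609 ≡ 564 (mod 1403)
5^128 ≡ 564^2 = 318096 ≡ 1018 (mod 1403)
5^256 ≡ 1018^2 = 1036324 ≡ 910 (mod 1403)
5^512 ≡ 910^2 = 828100 ≡ 330 (mod 1403)
5^1024 ≡ 330^2 = 108900 ≡ 869 (mod 1403)
1402 = 1024 + 256 + 64 + 32 + 16 + 8 + 2 in binary powers of 2.
So 5^1402 ≡ 869 · 910 · 564 · 147 · 1337 · 591 · 25 ≡ 992 (mod 1403).
Since 992 ≠ 1, base 5 is a Fermat witness: 1403 is composite.

992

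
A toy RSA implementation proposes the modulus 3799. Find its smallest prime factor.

3799 is odd.
Digit sum 28, not divisible by 3.
Ends in 9: not divisible by 5.
7: 3799 = 7·542 + 5
11: 3799 = 11·345 + 4
13: 3799 = 13·292 + 3
17: 3799 = 17·223 + 8
19: 3799 = 19·199 + 18
23: 3799 = 23·165 + 4
29: 3799 = 29·131

29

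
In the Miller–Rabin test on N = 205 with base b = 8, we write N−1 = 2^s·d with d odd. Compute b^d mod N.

205 − 1 = 204 = 2^2 · 51, so d = 51.
8^1 ≡ 8 (mod 205)
8^2 ≡ 8^2 = 64 ≡ 64 (mod 205)
8^4 ≡ 64^2 = 4096 ≡ 201 (mod 205)
8^8 ≡ 201^2 = 40401 ≡ 16 (mod 205)
8^16 ≡ 16^2 = 256 ≡ 51 (mod 205)
8^32 ≡ 51^2 = 2601 ≡ 141 (mod 205)
51 = 32 + 16 + 2 + 1 in binary powers of 2.
So 8^51 ≡ 141 · 51 · 64 · 8 ≡ 197 (mod 205).
Squaring chain: 197 → 64; never reaches −1, so base 8 is a Miller–Rabin witness that 205 is composite.

197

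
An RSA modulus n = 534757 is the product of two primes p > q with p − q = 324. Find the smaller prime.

587

Since p = q + 324, we have 534757 = q(q + 324), so q² + 324q − 534757 = 0.
Discriminant: 324² + 4·534757 = 104976 + 2139028 = 2244004; √2244004 = 1498.
q = (−324 + 1498)/2 = 587, and p = q + 324 = 911.
Check: 587 · 911 = 534757.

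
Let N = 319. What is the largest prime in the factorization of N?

319 = 11 · 29
29 is prime.
So 319 = 11 · 29; the largest prime factor is 29.

29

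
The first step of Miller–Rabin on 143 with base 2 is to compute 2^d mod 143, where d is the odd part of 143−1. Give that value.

143 − 1 = 142 = 2^1 · 71, so d = 71.
2^1 ≡ 2 (mod 143)
2^2 ≡ 2^2 = 4 ≡ 4 (mod 143)
2^4 ≡ 4^2 = 16 ≡ 16 (mod 143)
2^8 ≡ 16^2 = 256 ≡ 113 (mod 143)
2^16 ≡ 113^2 = 12769 ≡ 42 (mod 143)
2^32 ≡ 42^2 = 1764 ≡ 48 (mod 143)
2^64 ≡ 48^2 = 2304 ≡ 16 (mod 143)
71 = 64 + 4 + 2 + 1 in binary powers of 2.
So 2^71 ≡ 16 · 16 · 4 · 2 ≡ 46 (mod 143).
Squaring chain: 46; never reaches −1, so base 2 is a Miller–Rabin witness that 143 is composite.

46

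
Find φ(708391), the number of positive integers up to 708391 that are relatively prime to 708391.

684288

Factor: 708391 = 67 · 97 · 109.
φ(708391) = (67−1) · (97−1) · (109−1) = 66 · 96 · 108 = 684288.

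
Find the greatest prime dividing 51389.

51389 = 13 · 3953
3953 = 59 · 67
67 is prime.
So 51389 = 13 · 59 · 67; the largest prime factor is 67.

67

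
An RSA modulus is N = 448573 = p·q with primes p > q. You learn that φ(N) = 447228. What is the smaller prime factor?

φ(n) = (p−1)(q−1) = n − (p+q) + 1, so p + q = 448573 − 447228 + 1 = 1346.
p and q are the roots of t² − 1346t + 448573 = 0.
Discriminant: 1346² − 4·448573 = 1811716 − 1794292 = 17424; √17424 = 132.
q = (1346 − 132)/2 = 607, p = (1346 + 132)/2 = 739.
Check: 607 · 739 = 448573.

607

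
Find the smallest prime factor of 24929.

97

24929 is odd.
Digit sum 26, not divisible by 3.
Ends in 9: not divisible by 5.
7: 24929 = 7·3561 + 2
11: 24929 = 11·2266 + 3
13: 24929 = 13·1917 + 8
17: 24929 = 17·1466 + 7
19: 24929 = 19·1312 + 1
23: 24929 = 23·1083 + 20
29: 24929 = 29·859 + 18
31: 24929 = 31·804 + 5
37: 24929 = 37·673 + 28
41: 24929 = 41·608 + 1
43: 24929 = 43·579 + 32
47: 24929 = 47·530 + 19
53: 24929 = 53·470 + 19
59: 24929 = 59·422 + 31
61: 24929 = 61·408 + 41
67: 24929 = 67·372 + 5
71: 24929 = 71·351 + 8
73: 24929 = 73·341 + 36
79: 24929 = 79·315 + 44
83: 24929 = 83·300 + 29
89: 24929 = 89·280 + 9
97: 24929 = 97·257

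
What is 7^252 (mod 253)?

7^1 ≡ 7 (mod 253)
7^2 ≡ 7^2 = 49 ≡ 49 (mod 253)
7^4 ≡ 49^2 = 2401 ≡ 124 (mod 253)
7^8 ≡ 124^2 = 15376 ≡ 196 (mod 253)
7^16 ≡ 196^2 = 38416 ≡ 213 (mod 253)
7^32 ≡ 213^2 = 45369 ≡ 82 (mod 253)
7^64 ≡ 82^2 = 6724 ≡ 146 (mod 253)
7^128 ≡ 146^2 = 21316 ≡ 64 (mod 253)
252 = 128 + 64 + 32 + 16 + 8 + 4 in binary powers of 2.
So 7^252 ≡ 64 · 146 · 82 · 213 · 196 · 124 ≡ 82 (mod 253).
Since 82 ≠ 1, base 7 is a Fermat witness: 253 is composite.

82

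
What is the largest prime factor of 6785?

59

6785 = 5 · 1357
1357 = 23 · 59
59 is prime.
So 6785 = 5 · 23 · 59; the largest prime factor is 59.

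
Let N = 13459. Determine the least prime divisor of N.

13459 is odd.
Digit sum 22, not divisible by 3.
Ends in 9: not divisible by 5.
7: 13459 = 7·1922 + 5
11: 13459 = 11·1223 + 6
13: 13459 = 13·1035 + 4
17: 13459 = 17·791 + 12
19: 13459 = 19·708 + 7
23: 13459 = 23·585 + 4
29: 13459 = 29·464 + 3
31: 13459 = 31·434 + 5
37: 13459 = 37·363 + 28
41: 13459 = 41·328 + 11
43: 13459 = 43·313

43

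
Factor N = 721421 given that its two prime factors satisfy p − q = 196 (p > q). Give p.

953

Since p = q + 196, we have 721421 = q(q + 196), so q² + 196q − 721421 = 0.
Discriminant: 196² + 4·721421 = 38416 + 2885684 = 2924100; √2924100 = 1710.
q = (−196 + 1710)/2 = 757, and p = q + 196 = 953.
Check: 757 · 953 = 721421.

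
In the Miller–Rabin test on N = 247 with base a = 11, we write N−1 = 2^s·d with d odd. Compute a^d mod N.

247 − 1 = 246 = 2^1 · 123, so d = 123.
11^1 ≡ 11 (mod 247)
11^2 ≡ 11^2 = 121 ≡ 121 (mod 247)
11^4 ≡ 121^2 = 14641 ≡ 68 (mod 247)
11^8 ≡ 68^2 = 4624 ≡ 178 (mod 247)
11^16 ≡ 178^2 = 31684 ≡ 68 (mod 247)
11^32 ≡ 68^2 = 4624 ≡ 178 (mod 247)
11^64 ≡ 178^2 = 31684 ≡ 68 (mod 247)
123 = 64 + 32 + 16 + 8 + 2 + 1 in binary powers of 2.
So 11^123 ≡ 68 · 178 · 68 · 178 · 121 · 11 ≡ 96 (mod 247).
Squaring chain: 96; never reaches −1, so base 11 is a Miller–Rabin witness that 247 is composite.

96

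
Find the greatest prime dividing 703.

37

703 = 19 · 37
37 is prime.
So 703 = 19 · 37; the largest prime factor is 37.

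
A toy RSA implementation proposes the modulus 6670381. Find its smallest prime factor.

47

6670381 is odd.
Digit sum 31, not divisible by 3.
Ends in 1: not divisible by 5.
7: 6670381 = 7·952911 + 4
11: 6670381 = 11·606398 + 3
13: 6670381 = 13·513106 + 3
17: 6670381 = 17·392375 + 6
19: 6670381 = 19·351072 + 13
23: 6670381 = 23·290016 + 13
29: 6670381 = 29·230013 + 4
31: 6670381 = 31·215173 + 18
37: 6670381 = 37·180280 + 21
41: 6670381 = 41·162692 + 9
43: 6670381 = 43·155125 + 6
47: 6670381 = 47·141923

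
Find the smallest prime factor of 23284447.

89

23284447 is odd.
Digit sum 34, not divisible by 3.
Ends in 7: not divisible by 5.
7: 23284447 = 7·3326349 + 4
11: 23284447 = 11·2116767 + 10
13: 23284447 = 13·1791111 + 4
17: 23284447 = 17·1369673 + 6
19: 23284447 = 19·1225497 + 4
23: 23284447 = 23·1012367 + 6
29: 23284447 = 29·802911 + 28
31: 23284447 = 31·751111 + 6
37: 23284447 = 37·629309 + 14
41: 23284447 = 41·567913 + 14
43: 23284447 = 43·541498 + 33
47: 23284447 = 47·495413 + 36
53: 23284447 = 53·439329 + 10
59: 23284447 = 59·394651 + 38
61: 23284447 = 61·381712 + 15
67: 23284447 = 67·347529 + 4
71: 23284447 = 71·327949 + 68
73: 23284447 = 73·318965 + 2
79: 23284447 = 79·294739 + 66
83: 23284447 = 83·280535 + 42
89: 23284447 = 89·261623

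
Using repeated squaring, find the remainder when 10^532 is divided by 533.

510

10^1 ≡ 10 (mod 533)
10^2 ≡ 10^2 = 100 ≡ 100 (mod 533)
10^4 ≡ 100^2 = 10000 ≡ 406 (mod 533)
10^8 ≡ 406^2 = 164836 ≡ 139 (mod 533)
10^16 ≡ 139^2 = 19321 ≡ 133 (mod 533)
10^32 ≡ 133^2 = 17689 ≡ 100 (mod 533)
10^64 ≡ 100^2 = 10000 ≡ 406 (mod 533)
10^128 ≡ 406^2 = 164836 ≡ 139 (mod 533)
10^256 ≡ 139^2 = 19321 ≡ 133 (mod 533)
10^512 ≡ 133^2 = 17689 ≡ 100 (mod 533)
532 = 512 + 16 + 4 in binary powers of 2.
So 10^532 ≡ 100 · 133 · 406 ≡ 510 (mod 533).
Since 510 ≠ 1, base 10 is a Fermat witness: 533 is composite.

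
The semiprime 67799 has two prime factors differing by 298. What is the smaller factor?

151

Since p = q + 298, we have 67799 = q(q + 298), so q² + 298q − 67799 = 0.
Discriminant: 298² + 4·67799 = 88804 + 271196 = 360000; √360000 = 600.
q = (−298 + 600)/2 = 151, and p = q + 298 = 449.
Check: 151 · 449 = 67799.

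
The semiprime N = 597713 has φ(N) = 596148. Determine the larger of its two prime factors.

907

φ(n) = (p−1)(q−1) = n − (p+q) + 1, so p + q = 597713 − 596148 + 1 = 1566.
p and q are the roots of t² − 1566t + 597713 = 0.
Discriminant: 1566² − 4·597713 = 2452356 − 2390852 = 61504; √61504 = 248.
q = (1566 − 248)/2 = 659, p = (1566 + 248)/2 = 907.
Check: 659 · 907 = 597713.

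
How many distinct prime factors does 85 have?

2

85 = 5 · 17
85 = 5 · 17, which has 2 distinct prime factors.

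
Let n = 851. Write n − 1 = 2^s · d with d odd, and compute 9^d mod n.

303

851 − 1 = 850 = 2^1 · 425, so d = 425.
9^1 ≡ 9 (mod 851)
9^2 ≡ 9^2 = 81 ≡ 81 (mod 851)
9^4 ≡ 81^2 = 6561 ≡ 604 (mod 851)
9^8 ≡ 604^2 = 364816 ≡ 588 (mod 851)
9^16 ≡ 588^2 = 345744 ≡ 238 (mod 851)
9^32 ≡ 238^2 = 56644 ≡ 478 (mod 851)
9^64 ≡ 478^2 = 228484 ≡ 416 (mod 851)
9^128 ≡ 416^2 = 173056 ≡ 303 (mod 851)
9^256 ≡ 303^2 = 91809 ≡ 752 (mod 851)
425 = 256 + 128 + 32 + 8 + 1 in binary powers of 2.
So 9^425 ≡ 752 · 303 · 478 · 588 · 9 ≡ 303 (mod 851).
Squaring chain: 303; never reaches −1, so base 9 is a Miller–Rabin witness that 851 is composite.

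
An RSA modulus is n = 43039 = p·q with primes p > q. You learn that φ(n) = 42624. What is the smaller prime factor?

193

φ(n) = (p−1)(q−1) = n − (p+q) + 1, so p + q = 43039 − 42624 + 1 = 416.
p and q are the roots of t² − 416t + 43039 = 0.
Discriminant: 416² − 4·43039 = 173056 − 172156 = 900; √900 = 30.
q = (416 − 30)/2 = 193, p = (416 + 30)/2 = 223.
Check: 193 · 223 = 43039.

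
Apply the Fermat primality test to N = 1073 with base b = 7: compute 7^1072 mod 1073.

7

7^1 ≡ 7 (mod 1073)
7^2 ≡ 7^2 = 49 ≡ 49 (mod 1073)
7^4 ≡ 49^2 = 2401 ≡ 255 (mod 1073)
7^8 ≡ 255^2 = 65025 ≡ 645 (mod 1073)
7^16 ≡ 645^2 = 416025 ≡ 774 (mod 1073)
7^32 ≡ 774^2 = 599076 ≡ 342 (mod 1073)
7^64 ≡ 342^2 = 116964 ≡ 7 (mod 1073)
7^128 ≡ 7^2 = 49 ≡ 49 (mod 1073)
7^256 ≡ 49^2 = 2401 ≡ 255 (mod 1073)
7^512 ≡ 255^2 = 65025 ≡ 645 (mod 1073)
7^1024 ≡ 645^2 = 416025 ≡ 774 (mod 1073)
1072 = 1024 + 32 + 16 in binary powers of 2.
So 7^1072 ≡ 774 · 342 · 774 ≡ 7 (mod 1073).
Since 7 ≠ 1, base 7 is a Fermat witness: 1073 is composite.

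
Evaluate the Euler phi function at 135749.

Factor: 135749 = 29 · 31 · 151.
φ(135749) = (29−1) · (31−1) · (151−1) = 28 · 30 · 150 = 126000.

126000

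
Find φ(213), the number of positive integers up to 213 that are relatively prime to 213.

Factor: 213 = 3 · 71.
φ(213) = (3−1) · (71−1) = 2 · 70 = 140.

140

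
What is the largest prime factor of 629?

629 = 17 · 37
37 is prime.
So 629 = 17 · 37; the largest prime factor is 37.

37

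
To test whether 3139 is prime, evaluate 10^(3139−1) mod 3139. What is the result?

2363

10^1 ≡ 10 (mod 3139)
10^2 ≡ 10^2 = 100 ≡ 100 (mod 3139)
10^4 ≡ 100^2 = 10000 ≡ 583 (mod 3139)
10^8 ≡ 583^2 = 339889 ≡ 877 (mod 3139)
10^16 ≡ 877^2 = 769129 ≡ 74 (mod 3139)
10^32 ≡ 74^2 = 5476 ≡ 2337 (mod 3139)
10^64 ≡ 2337^2 = 5461569 ≡ 2848 (mod 3139)
10^128 ≡ 2848^2 = 8111104 ≡ 3067 (mod 3139)
10^256 ≡ 3067^2 = 9406489 ≡ 2045 (mod 3139)
10^512 ≡ 2045^2 = 4182025 ≡ 877 (mod 3139)
10^1024 ≡ 877^2 = 769129 ≡ 74 (mod 3139)
10^2048 ≡ 74^2 = 5476 ≡ 2337 (mod 3139)
3138 = 2048 + 1024 + 64 + 2 in binary powers of 2.
So 10^3138 ≡ 2337 · 74 · 2848 · 100 ≡ 2363 (mod 3139).
Since 2363 ≠ 1, base 10 is a Fermat witness: 3139 is composite.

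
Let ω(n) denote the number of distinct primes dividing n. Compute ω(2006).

2006 = 2 · 1003
1003 = 17 · 59
2006 = 2 · 17 · 59, which has 3 distinct prime factors.

3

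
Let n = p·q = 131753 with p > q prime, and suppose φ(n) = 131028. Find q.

359

φ(n) = (p−1)(q−1) = n − (p+q) + 1, so p + q = 131753 − 131028 + 1 = 726.
p and q are the roots of t² − 726t + 131753 = 0.
Discriminant: 726² − 4·131753 = 527076 − 527012 = 64; √64 = 8.
q = (726 − 8)/2 = 359, p = (726 + 8)/2 = 367.
Check: 359 · 367 = 131753.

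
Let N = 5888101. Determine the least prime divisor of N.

71

5888101 is odd.
Digit sum 31, not divisible by 3.
Ends in 1: not divisible by 5.
7: 5888101 = 7·841157 + 2
11: 5888101 = 11·535281 + 10
13: 5888101 = 13·452930 + 11
17: 5888101 = 17·346358 + 15
19: 5888101 = 19·309900 + 1
23: 5888101 = 23·256004 + 9
29: 5888101 = 29·203037 + 28
31: 5888101 = 31·189938 + 23
37: 5888101 = 37·159137 + 32
41: 5888101 = 41·143612 + 9
43: 5888101 = 43·136932 + 25
47: 5888101 = 47·125278 + 35
53: 5888101 = 53·111096 + 13
59: 5888101 = 59·99798 + 19
61: 5888101 = 61·96526 + 15
67: 5888101 = 67·87882 + 7
71: 5888101 = 71·82931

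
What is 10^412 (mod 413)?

186

10^1 ≡ 10 (mod 413)
10^2 ≡ 10^2 = 100 ≡ 100 (mod 413)
10^4 ≡ 100^2 = 10000 ≡ 88 (mod 413)
10^8 ≡ 88^2 = 7744 ≡ 310 (mod 413)
10^16 ≡ 310^2 = 96100 ≡ 284 (mod 413)
10^32 ≡ 284^2 = 80656 ≡ 121 (mod 413)
10^64 ≡ 121^2 = 14641 ≡ 186 (mod 413)
10^128 ≡ 186^2 = 34596 ≡ 317 (mod 413)
10^256 ≡ 317^2 = 100489 ≡ 130 (mod 413)
412 = 256 + 128 + 16 + 8 + 4 in binary powers of 2.
So 10^412 ≡ 130 · 317 · 284 · 310 · 88 ≡ 186 (mod 413).
Since 186 ≠ 1, base 10 is a Fermat witness: 413 is composite.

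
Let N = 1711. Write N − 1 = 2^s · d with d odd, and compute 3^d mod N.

1711 − 1 = 1710 = 2^1 · 855, so d = 855.
3^1 ≡ 3 (mod 1711)
3^2 ≡ 3^2 = 9 ≡ 9 (mod 1711)
3^4 ≡ 9^2 = 81 ≡ 81 (mod 1711)
3^8 ≡ 81^2 = 6561 ≡ 1428 (mod 1711)
3^16 ≡ 1428^2 = 2039184 ≡ 1383 (mod 1711)
3^32 ≡ 1383^2 = 1912689 ≡ 1502 (mod 1711)
3^64 ≡ 1502^2 = 2256004 ≡ 906 (mod 1711)
3^128 ≡ 906^2 = 820836 ≡ 1267 (mod 1711)
3^256 ≡ 1267^2 = 1605289 ≡ 371 (mod 1711)
3^512 ≡ 371^2 = 137641 ≡ 761 (mod 1711)
855 = 512 + 256 + 64 + 16 + 4 + 2 + 1 in binary powers of 2.
So 3^855 ≡ 761 · 371 · 906 · 1383 · 81 · 9 · 3 ≡ 606 (mod 1711).
Squaring chain: 606; never reaches −1, so base 3 is a Miller–Rabin witness that 1711 is composite.

606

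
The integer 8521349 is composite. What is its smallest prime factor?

8521349 is odd.
Digit sum 32, not divisible by 3.
Ends in 9: not divisible by 5.
7: 8521349 = 7·1217335 + 4
11: 8521349 = 11·774668 + 1
13: 8521349 = 13·655488 + 5
17: 8521349 = 17·501255 + 14
19: 8521349 = 19·448492 + 1
23: 8521349 = 23·370493 + 10
29: 8521349 = 29·293839 + 18
31: 8521349 = 31·274882 + 7
37: 8521349 = 37·230306 + 27
41: 8521349 = 41·207837 + 32
43: 8521349 = 43·198170 + 39
47: 8521349 = 47·181305 + 14
53: 8521349 = 53·160780 + 9
59: 8521349 = 59·144429 + 38
61: 8521349 = 61·139694 + 15
67: 8521349 = 67·127184 + 21
71: 8521349 = 71·120019

71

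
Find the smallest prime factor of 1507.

11

1507 is odd.
Digit sum 13, not divisible by 3.
Ends in 7: not divisible by 5.
7: 1507 = 7·215 + 2
11: 1507 = 11·137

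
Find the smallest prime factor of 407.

407 is odd.
Digit sum 11, not divisible by 3.
Ends in 7: not divisible by 5.
7: 407 = 7·58 + 1
11: 407 = 11·37

11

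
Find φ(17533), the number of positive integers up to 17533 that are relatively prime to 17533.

Factor: 17533 = 89 · 197.
φ(17533) = (89−1) · (197−1) = 88 · 196 = 17248.

17248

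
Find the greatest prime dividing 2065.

2065 = 5 · 413
413 = 7 · 59
59 is prime.
So 2065 = 5 · 7 · 59; the largest prime factor is 59.

59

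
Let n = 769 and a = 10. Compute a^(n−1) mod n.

10^1 ≡ 10 (mod 769)
10^2 ≡ 10^2 = 100 ≡ 100 (mod 769)
10^4 ≡ 100^2 = 10000 ≡ 3 (mod 769)
10^8 ≡ 3^2 = 9 ≡ 9 (mod 769)
10^16 ≡ 9^2 = 81 ≡ 81 (mod 769)
10^32 ≡ 81^2 = 6561 ≡ 409 (mod 769)
10^64 ≡ 409^2 = 167281 ≡ 408 (mod 769)
10^128 ≡ 408^2 = 166464 ≡ 360 (mod 769)
10^256 ≡ 360^2 = 129600 ≡ 408 (mod 769)
10^512 ≡ 408^2 = 166464 ≡ 360 (mod 769)
768 = 512 + 256 in binary powers of 2.
So 10^768 ≡ 360 · 408 ≡ 1 (mod 769).
Since the result is 1, base 10 gives no evidence that 769 is composite.

1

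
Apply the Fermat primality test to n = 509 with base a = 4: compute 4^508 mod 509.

4^1 ≡ 4 (mod 509)
4^2 ≡ 4^2 = 16 ≡ 16 (mod 509)
4^4 ≡ 16^2 = 256 ≡ 256 (mod 509)
4^8 ≡ 256^2 = 65536 ≡ 384 (mod 509)
4^16 ≡ 384^2 = 147456 ≡ 355 (mod 509)
4^32 ≡ 355^2 = 126025 ≡ 302 (mod 509)
4^64 ≡ 302^2 = 91204 ≡ 93 (mod 509)
4^128 ≡ 93^2 = 8649 ≡ 505 (mod 509)
4^256 ≡ 505^2 = 255025 ≡ 16 (mod 509)
508 = 256 + 128 + 64 + 32 + 16 + 8 + 4 in binary powers of 2.
So 4^508 ≡ 16 · 505 · 93 · 302 · 355 · 384 · 256 ≡ 1 (mod 509).
Since the result is 1, base 4 gives no evidence that 509 is composite.

1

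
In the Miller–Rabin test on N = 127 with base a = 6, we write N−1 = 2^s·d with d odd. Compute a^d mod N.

126

127 − 1 = 126 = 2^1 · 63, so d = 63.
6^1 ≡ 6 (mod 127)
6^2 ≡ 6^2 = 36 ≡ 36 (mod 127)
6^4 ≡ 36^2 = 1296 ≡ 26 (mod 127)
6^8 ≡ 26^2 = 676 ≡ 41 (mod 127)
6^16 ≡ 41^2 = 1681 ≡ 30 (mod 127)
6^32 ≡ 30^2 = 900 ≡ 11 (mod 127)
63 = 32 + 16 + 8 + 4 + 2 + 1 in binary powers of 2.
So 6^63 ≡ 11 · 30 · 41 · 26 · 36 · 6 ≡ 126 (mod 127).
Since 6^d ≡ 126 (mod 127), base 6 does not prove 127 composite.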